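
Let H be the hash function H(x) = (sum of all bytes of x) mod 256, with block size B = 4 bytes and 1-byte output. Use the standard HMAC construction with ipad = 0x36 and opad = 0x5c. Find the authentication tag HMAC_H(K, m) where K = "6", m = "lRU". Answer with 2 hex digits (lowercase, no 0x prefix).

33

Key "6" = 36 is 1 byte ≤ B = 4; zero-pad to 4 bytes: K' = 36 00 00 00.
K' ⊕ ipad = 00 36 36 36.  K' ⊕ opad = 6a 5c 5c 5c.
Inner input = (K'⊕ipad) ∥ m = 00 36 36 36 ∥ 6c 52 55.
Inner hash: sum = 0+54+54+54+108+82+85 = 437; mod 256 = 181 → b5.
Outer input = (K'⊕opad) ∥ inner = 6a 5c 5c 5c ∥ b5.
Outer hash (tag): sum = 106+92+92+92+181 = 563; mod 256 = 51 → 33.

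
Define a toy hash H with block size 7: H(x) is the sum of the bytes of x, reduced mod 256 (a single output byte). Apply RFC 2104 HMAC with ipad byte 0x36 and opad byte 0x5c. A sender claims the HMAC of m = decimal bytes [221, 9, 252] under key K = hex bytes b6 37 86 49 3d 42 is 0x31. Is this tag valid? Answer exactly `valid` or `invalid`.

Key hex bytes b6 37 86 49 3d 42 is 6 bytes ≤ B = 7; zero-pad to 7 bytes: K' = b6 37 86 49 3d 42 00.
K' ⊕ ipad = 80 01 b0 7f 0b 74 36; K' ⊕ opad = ea 6b da 15 61 1e 5c.
Inner hash: sum = 128+1+176+127+11+116+54+221+9+252 = 1095; mod 256 = 71 → 47.
Outer hash (recomputed tag): sum = 234+107+218+21+97+30+92+71 = 870; mod 256 = 102 → 66.
Recomputed tag = 66; claimed = 31 → mismatch.

invalid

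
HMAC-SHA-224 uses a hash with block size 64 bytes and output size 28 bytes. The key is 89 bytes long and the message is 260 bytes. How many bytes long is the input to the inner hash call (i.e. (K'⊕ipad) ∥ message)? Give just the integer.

324

Key is 89 > 64 bytes, so it is hashed to 28 bytes then zero-padded to 64: |K'| = 64.
Inner input = (K'⊕ipad) ∥ m → 64 + 260 = 324 bytes.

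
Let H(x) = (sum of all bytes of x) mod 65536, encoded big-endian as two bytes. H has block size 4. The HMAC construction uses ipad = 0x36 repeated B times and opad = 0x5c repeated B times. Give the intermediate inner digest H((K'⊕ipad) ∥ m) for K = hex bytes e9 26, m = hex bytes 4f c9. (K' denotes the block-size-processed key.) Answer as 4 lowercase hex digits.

0273

Key hex bytes e9 26 is 2 bytes ≤ B = 4; zero-pad to 4 bytes: K' = e9 26 00 00.
K' ⊕ ipad = df 10 36 36.
Inner input = df 10 36 36 ∥ 4f c9.
Inner hash: sum = 223+16+54+54+79+201 = 627 → 02 73.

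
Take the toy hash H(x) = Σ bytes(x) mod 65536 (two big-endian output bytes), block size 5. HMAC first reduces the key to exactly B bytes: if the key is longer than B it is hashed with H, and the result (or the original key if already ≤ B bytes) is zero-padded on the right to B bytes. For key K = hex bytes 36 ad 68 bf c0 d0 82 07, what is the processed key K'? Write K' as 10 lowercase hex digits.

|K| = 8 > B = 5, so first hash the key.
H(K): sum = 54+173+104+191+192+208+130+7 = 1059 → 04 23.
Zero-pad H(K) = 04 23 to 5 bytes: K' = 04 23 00 00 00.

0423000000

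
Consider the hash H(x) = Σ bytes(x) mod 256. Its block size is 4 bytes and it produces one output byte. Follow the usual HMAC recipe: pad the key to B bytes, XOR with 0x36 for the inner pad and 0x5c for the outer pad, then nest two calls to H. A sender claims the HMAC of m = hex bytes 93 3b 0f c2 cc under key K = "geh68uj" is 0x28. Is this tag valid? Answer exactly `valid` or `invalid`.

invalid

Key "geh68uj" = 67 65 68 36 38 75 6a is 7 bytes > B = 4, so hash it first: H(key) = 81, then zero-pad to 4 bytes: K' = 81 00 00 00.
K' ⊕ ipad = b7 36 36 36; K' ⊕ opad = dd 5c 5c 5c.
Inner hash: sum = 183+54+54+54+147+59+15+194+204 = 964; mod 256 = 196 → c4.
Outer hash (recomputed tag): sum = 221+92+92+92+196 = 693; mod 256 = 181 → b5.
Recomputed tag = b5; claimed = 28 → mismatch.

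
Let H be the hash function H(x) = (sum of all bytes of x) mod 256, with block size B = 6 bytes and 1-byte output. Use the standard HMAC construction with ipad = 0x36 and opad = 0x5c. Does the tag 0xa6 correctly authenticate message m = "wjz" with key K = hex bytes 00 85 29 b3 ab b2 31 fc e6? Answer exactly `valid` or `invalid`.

invalid

Key hex bytes 00 85 29 b3 ab b2 31 fc e6 is 9 bytes > B = 6, so hash it first: H(key) = d1, then zero-pad to 6 bytes: K' = d1 00 00 00 00 00.
K' ⊕ ipad = e7 36 36 36 36 36; K' ⊕ opad = 8d 5c 5c 5c 5c 5c.
Inner hash: sum = 231+54+54+54+54+54+119+106+122 = 848; mod 256 = 80 → 50.
Outer hash (recomputed tag): sum = 141+92+92+92+92+92+80 = 681; mod 256 = 169 → a9.
Recomputed tag = a9; claimed = a6 → mismatch.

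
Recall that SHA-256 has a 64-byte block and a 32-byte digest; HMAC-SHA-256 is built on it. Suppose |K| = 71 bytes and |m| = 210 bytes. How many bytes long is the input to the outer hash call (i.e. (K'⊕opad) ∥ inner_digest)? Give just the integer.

Key is 71 > 64 bytes, so it is hashed to 32 bytes then zero-padded to 64: |K'| = 64.
Outer input = (K'⊕opad) ∥ H(inner) → 64 + 32 = 96 bytes.

96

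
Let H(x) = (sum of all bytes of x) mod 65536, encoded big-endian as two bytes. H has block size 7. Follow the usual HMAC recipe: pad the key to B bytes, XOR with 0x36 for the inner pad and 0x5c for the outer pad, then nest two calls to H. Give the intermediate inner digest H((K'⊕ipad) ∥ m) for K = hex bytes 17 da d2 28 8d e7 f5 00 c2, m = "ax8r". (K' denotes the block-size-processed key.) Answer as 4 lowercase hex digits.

02e4

Key hex bytes 17 da d2 28 8d e7 f5 00 c2 is 9 bytes > B = 7, so hash it first: H(key) = 05 16, then zero-pad to 7 bytes: K' = 05 16 00 00 00 00 00.
K' ⊕ ipad = 33 20 36 36 36 36 36.
Inner input = 33 20 36 36 36 36 36 ∥ 61 78 38 72.
Inner hash: sum = 51+32+54+54+54+54+54+97+120+56+114 = 740 → 02 e4.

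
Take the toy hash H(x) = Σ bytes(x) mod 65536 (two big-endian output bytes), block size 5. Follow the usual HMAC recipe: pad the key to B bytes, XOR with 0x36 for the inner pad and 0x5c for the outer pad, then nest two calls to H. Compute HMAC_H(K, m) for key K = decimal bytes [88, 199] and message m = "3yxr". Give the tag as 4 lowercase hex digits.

Key decimal bytes [88, 199] = 58 c7 is 2 bytes ≤ B = 5; zero-pad to 5 bytes: K' = 58 c7 00 00 00.
K' ⊕ ipad = 6e f1 36 36 36.  K' ⊕ opad = 04 9b 5c 5c 5c.
Inner input = (K'⊕ipad) ∥ m = 6e f1 36 36 36 ∥ 33 79 78 72.
Inner hash: sum = 110+241+54+54+54+51+121+120+114 = 919 → 03 97.
Outer input = (K'⊕opad) ∥ inner = 04 9b 5c 5c 5c ∥ 03 97.
Outer hash (tag): sum = 4+155+92+92+92+3+151 = 589 → 02 4d.

024d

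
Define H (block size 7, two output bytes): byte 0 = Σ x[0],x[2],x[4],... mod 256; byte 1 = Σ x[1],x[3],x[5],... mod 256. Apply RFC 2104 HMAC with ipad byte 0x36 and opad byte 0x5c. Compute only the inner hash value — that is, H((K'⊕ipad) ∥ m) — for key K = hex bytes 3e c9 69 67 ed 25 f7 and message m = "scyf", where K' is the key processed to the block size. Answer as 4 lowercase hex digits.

cc4f

Key hex bytes 3e c9 69 67 ed 25 f7 is exactly B = 7 bytes: K' = 3e c9 69 67 ed 25 f7.
K' ⊕ ipad = 08 ff 5f 51 db 13 c1.
Inner input = 08 ff 5f 51 db 13 c1 ∥ 73 63 79 66.
Inner hash: even-index sum = 716 mod 256 = 204; odd-index sum = 591 mod 256 = 79 → cc 4f.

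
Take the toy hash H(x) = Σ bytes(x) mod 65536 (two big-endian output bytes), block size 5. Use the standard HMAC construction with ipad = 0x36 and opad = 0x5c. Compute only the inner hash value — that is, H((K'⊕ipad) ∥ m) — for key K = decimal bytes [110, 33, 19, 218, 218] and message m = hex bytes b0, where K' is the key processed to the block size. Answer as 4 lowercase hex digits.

Key decimal bytes [110, 33, 19, 218, 218] = 6e 21 13 da da is exactly B = 5 bytes: K' = 6e 21 13 da da.
K' ⊕ ipad = 58 17 25 ec ec.
Inner input = 58 17 25 ec ec ∥ b0.
Inner hash: sum = 88+23+37+236+236+176 = 796 → 03 1c.

031c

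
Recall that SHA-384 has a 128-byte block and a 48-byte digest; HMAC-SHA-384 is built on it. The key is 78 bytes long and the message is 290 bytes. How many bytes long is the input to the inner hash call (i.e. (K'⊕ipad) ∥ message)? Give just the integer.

Key is 78 ≤ 128 bytes, zero-padded: |K'| = 128.
Inner input = (K'⊕ipad) ∥ m → 128 + 290 = 418 bytes.

418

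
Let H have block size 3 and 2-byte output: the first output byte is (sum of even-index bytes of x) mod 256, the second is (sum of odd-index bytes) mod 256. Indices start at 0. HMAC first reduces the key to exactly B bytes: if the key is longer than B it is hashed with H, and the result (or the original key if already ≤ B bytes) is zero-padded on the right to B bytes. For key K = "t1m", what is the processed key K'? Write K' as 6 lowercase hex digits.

Key "t1m" = 74 31 6d is exactly B = 3 bytes: K' = 74 31 6d.

74316d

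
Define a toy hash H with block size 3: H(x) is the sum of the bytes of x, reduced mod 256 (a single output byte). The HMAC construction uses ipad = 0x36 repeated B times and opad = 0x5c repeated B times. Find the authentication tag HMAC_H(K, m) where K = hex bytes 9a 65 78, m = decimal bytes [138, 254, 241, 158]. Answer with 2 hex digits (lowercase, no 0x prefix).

87

Key hex bytes 9a 65 78 is exactly B = 3 bytes: K' = 9a 65 78.
K' ⊕ ipad = ac 53 4e.  K' ⊕ opad = c6 39 24.
Inner input = (K'⊕ipad) ∥ m = ac 53 4e ∥ 8a fe f1 9e.
Inner hash: sum = 172+83+78+138+254+241+158 = 1124; mod 256 = 100 → 64.
Outer input = (K'⊕opad) ∥ inner = c6 39 24 ∥ 64.
Outer hash (tag): sum = 198+57+36+100 = 391; mod 256 = 135 → 87.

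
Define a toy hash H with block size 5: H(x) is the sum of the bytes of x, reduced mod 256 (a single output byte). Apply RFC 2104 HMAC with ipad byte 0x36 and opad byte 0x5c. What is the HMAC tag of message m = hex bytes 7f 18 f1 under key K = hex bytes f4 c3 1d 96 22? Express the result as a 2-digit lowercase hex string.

Key hex bytes f4 c3 1d 96 22 is exactly B = 5 bytes: K' = f4 c3 1d 96 22.
K' ⊕ ipad = c2 f5 2b a0 14.  K' ⊕ opad = a8 9f 41 ca 7e.
Inner input = (K'⊕ipad) ∥ m = c2 f5 2b a0 14 ∥ 7f 18 f1.
Inner hash: sum = 194+245+43+160+20+127+24+241 = 1054; mod 256 = 30 → 1e.
Outer input = (K'⊕opad) ∥ inner = a8 9f 41 ca 7e ∥ 1e.
Outer hash (tag): sum = 168+159+65+202+126+30 = 750; mod 256 = 238 → ee.

ee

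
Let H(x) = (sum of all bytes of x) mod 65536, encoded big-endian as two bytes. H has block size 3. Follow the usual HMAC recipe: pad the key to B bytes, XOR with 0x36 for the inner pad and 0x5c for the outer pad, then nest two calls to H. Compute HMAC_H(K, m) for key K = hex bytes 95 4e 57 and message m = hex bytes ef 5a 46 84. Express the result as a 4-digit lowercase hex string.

Key hex bytes 95 4e 57 is exactly B = 3 bytes: K' = 95 4e 57.
K' ⊕ ipad = a3 78 61.  K' ⊕ opad = c9 12 0b.
Inner input = (K'⊕ipad) ∥ m = a3 78 61 ∥ ef 5a 46 84.
Inner hash: sum = 163+120+97+239+90+70+132 = 911 → 03 8f.
Outer input = (K'⊕opad) ∥ inner = c9 12 0b ∥ 03 8f.
Outer hash (tag): sum = 201+18+11+3+143 = 376 → 01 78.

0178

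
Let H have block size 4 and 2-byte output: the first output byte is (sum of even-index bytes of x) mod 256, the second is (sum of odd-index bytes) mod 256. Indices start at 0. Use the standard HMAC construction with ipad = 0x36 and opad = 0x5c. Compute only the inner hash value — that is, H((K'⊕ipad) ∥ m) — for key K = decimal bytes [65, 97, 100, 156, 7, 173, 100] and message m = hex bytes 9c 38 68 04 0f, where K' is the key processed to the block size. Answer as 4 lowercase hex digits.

Key decimal bytes [65, 97, 100, 156, 7, 173, 100] = 41 61 64 9c 07 ad 64 is 7 bytes > B = 4, so hash it first: H(key) = 10 aa, then zero-pad to 4 bytes: K' = 10 aa 00 00.
K' ⊕ ipad = 26 9c 36 36.
Inner input = 26 9c 36 36 ∥ 9c 38 68 04 0f.
Inner hash: even-index sum = 367 mod 256 = 111; odd-index sum = 270 mod 256 = 14 → 6f 0e.

6f0e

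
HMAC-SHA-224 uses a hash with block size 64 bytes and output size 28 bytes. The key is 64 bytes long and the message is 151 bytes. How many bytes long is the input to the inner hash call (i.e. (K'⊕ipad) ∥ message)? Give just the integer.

Key is 64 ≤ 64 bytes, zero-padded: |K'| = 64.
Inner input = (K'⊕ipad) ∥ m → 64 + 151 = 215 bytes.

215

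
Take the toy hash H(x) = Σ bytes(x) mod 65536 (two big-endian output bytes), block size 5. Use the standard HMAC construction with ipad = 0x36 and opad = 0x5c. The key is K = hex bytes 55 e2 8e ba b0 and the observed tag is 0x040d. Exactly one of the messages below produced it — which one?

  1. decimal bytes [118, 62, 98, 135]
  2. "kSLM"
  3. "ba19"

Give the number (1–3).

1

Key hex bytes 55 e2 8e ba b0 is exactly B = 5 bytes: K' = 55 e2 8e ba b0.
K' ⊕ ipad = 63 d4 b8 8c 86; K' ⊕ opad = 09 be d2 e6 ec.
m1: inner = H(63 d4 b8 8c 86 76 3e 62 87) = 04 9e; tag = H(09 be d2 e6 ec 04 9e) = 040d ← matches
m2: inner = H(63 d4 b8 8c 86 6b 53 4c 4d) = 04 58; tag = H(09 be d2 e6 ec 04 58) = 03c7
m3: inner = H(63 d4 b8 8c 86 62 61 31 39) = 04 2e; tag = H(09 be d2 e6 ec 04 2e) = 039d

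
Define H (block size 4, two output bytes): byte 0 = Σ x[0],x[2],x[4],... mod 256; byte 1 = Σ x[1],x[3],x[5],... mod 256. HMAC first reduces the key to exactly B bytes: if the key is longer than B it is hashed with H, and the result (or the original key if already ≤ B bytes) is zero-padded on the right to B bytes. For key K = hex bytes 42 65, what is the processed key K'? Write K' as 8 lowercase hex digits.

42650000

Key hex bytes 42 65 is 2 bytes ≤ B = 4; zero-pad to 4 bytes: K' = 42 65 00 00.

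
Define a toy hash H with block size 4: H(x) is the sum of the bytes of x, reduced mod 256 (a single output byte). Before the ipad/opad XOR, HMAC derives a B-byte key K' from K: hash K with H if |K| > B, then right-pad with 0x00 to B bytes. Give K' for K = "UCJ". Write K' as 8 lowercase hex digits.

Key "UCJ" = 55 43 4a is 3 bytes ≤ B = 4; zero-pad to 4 bytes: K' = 55 43 4a 00.

55434a00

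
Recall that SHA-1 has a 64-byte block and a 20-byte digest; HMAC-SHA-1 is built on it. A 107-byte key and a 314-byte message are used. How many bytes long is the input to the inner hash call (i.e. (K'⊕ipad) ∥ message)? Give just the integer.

Key is 107 > 64 bytes, so it is hashed to 20 bytes then zero-padded to 64: |K'| = 64.
Inner input = (K'⊕ipad) ∥ m → 64 + 314 = 378 bytes.

378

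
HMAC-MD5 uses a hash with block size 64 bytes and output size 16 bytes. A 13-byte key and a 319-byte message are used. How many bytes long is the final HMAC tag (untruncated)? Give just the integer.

The tag is one MD5 digest: 16 bytes.

16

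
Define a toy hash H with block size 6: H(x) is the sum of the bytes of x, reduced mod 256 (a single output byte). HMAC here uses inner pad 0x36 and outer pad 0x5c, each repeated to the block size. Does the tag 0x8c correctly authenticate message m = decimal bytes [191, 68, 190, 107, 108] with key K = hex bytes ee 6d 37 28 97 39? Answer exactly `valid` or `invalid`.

valid

Key hex bytes ee 6d 37 28 97 39 is exactly B = 6 bytes: K' = ee 6d 37 28 97 39.
K' ⊕ ipad = d8 5b 01 1e a1 0f; K' ⊕ opad = b2 31 6b 74 cb 65.
Inner hash: sum = 216+91+1+30+161+15+191+68+190+107+108 = 1178; mod 256 = 154 → 9a.
Outer hash (recomputed tag): sum = 178+49+107+116+203+101+154 = 908; mod 256 = 140 → 8c.
Recomputed tag = 8c; claimed = 8c → match.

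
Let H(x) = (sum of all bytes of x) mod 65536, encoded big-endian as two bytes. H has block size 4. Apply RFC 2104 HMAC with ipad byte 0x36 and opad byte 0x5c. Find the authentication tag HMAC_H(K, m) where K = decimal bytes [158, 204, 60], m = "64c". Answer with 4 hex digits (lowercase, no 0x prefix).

02bf

Key decimal bytes [158, 204, 60] = 9e cc 3c is 3 bytes ≤ B = 4; zero-pad to 4 bytes: K' = 9e cc 3c 00.
K' ⊕ ipad = a8 fa 0a 36.  K' ⊕ opad = c2 90 60 5c.
Inner input = (K'⊕ipad) ∥ m = a8 fa 0a 36 ∥ 36 34 63.
Inner hash: sum = 168+250+10+54+54+52+99 = 687 → 02 af.
Outer input = (K'⊕opad) ∥ inner = c2 90 60 5c ∥ 02 af.
Outer hash (tag): sum = 194+144+96+92+2+175 = 703 → 02 bf.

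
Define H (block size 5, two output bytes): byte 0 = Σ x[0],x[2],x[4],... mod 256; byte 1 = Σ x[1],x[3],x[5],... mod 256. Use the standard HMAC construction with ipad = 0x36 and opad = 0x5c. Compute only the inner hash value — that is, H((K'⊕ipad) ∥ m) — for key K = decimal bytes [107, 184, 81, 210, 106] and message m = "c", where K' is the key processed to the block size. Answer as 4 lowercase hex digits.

Key decimal bytes [107, 184, 81, 210, 106] = 6b b8 51 d2 6a is exactly B = 5 bytes: K' = 6b b8 51 d2 6a.
K' ⊕ ipad = 5d 8e 67 e4 5c.
Inner input = 5d 8e 67 e4 5c ∥ 63.
Inner hash: even-index sum = 288 mod 256 = 32; odd-index sum = 469 mod 256 = 213 → 20 d5.

20d5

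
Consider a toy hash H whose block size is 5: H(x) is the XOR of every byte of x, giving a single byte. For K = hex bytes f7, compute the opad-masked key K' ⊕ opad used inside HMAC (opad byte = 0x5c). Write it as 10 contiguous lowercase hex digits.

Key hex bytes f7 is 1 byte ≤ B = 5; zero-pad to 5 bytes: K' = f7 00 00 00 00.
XOR each byte with 0x5c: f7⊕5c=ab, 00⊕5c=5c, 00⊕5c=5c, 00⊕5c=5c, 00⊕5c=5c.

ab5c5c5c5c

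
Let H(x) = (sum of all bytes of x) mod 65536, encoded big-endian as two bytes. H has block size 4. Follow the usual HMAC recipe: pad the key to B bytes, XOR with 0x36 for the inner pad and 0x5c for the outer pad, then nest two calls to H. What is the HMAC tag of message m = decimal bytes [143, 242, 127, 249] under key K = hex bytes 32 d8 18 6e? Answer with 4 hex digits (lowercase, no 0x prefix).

Key hex bytes 32 d8 18 6e is exactly B = 4 bytes: K' = 32 d8 18 6e.
K' ⊕ ipad = 04 ee 2e 58.  K' ⊕ opad = 6e 84 44 32.
Inner input = (K'⊕ipad) ∥ m = 04 ee 2e 58 ∥ 8f f2 7f f9.
Inner hash: sum = 4+238+46+88+143+242+127+249 = 1137 → 04 71.
Outer input = (K'⊕opad) ∥ inner = 6e 84 44 32 ∥ 04 71.
Outer hash (tag): sum = 110+132+68+50+4+113 = 477 → 01 dd.

01dd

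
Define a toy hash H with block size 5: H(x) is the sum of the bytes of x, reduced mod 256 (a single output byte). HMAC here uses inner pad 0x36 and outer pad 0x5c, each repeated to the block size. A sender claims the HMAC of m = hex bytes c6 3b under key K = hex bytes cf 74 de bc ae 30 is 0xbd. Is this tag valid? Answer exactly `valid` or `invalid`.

valid

Key hex bytes cf 74 de bc ae 30 is 6 bytes > B = 5, so hash it first: H(key) = bb, then zero-pad to 5 bytes: K' = bb 00 00 00 00.
K' ⊕ ipad = 8d 36 36 36 36; K' ⊕ opad = e7 5c 5c 5c 5c.
Inner hash: sum = 141+54+54+54+54+198+59 = 614; mod 256 = 102 → 66.
Outer hash (recomputed tag): sum = 231+92+92+92+92+102 = 701; mod 256 = 189 → bd.
Recomputed tag = bd; claimed = bd → match.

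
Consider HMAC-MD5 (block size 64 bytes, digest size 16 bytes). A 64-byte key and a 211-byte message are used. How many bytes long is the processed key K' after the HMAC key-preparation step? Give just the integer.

Key is 64 ≤ 64 bytes, zero-padded: |K'| = 64.

64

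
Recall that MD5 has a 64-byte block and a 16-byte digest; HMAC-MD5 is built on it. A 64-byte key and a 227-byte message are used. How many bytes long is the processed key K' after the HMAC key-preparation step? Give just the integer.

64

Key is 64 ≤ 64 bytes, zero-padded: |K'| = 64.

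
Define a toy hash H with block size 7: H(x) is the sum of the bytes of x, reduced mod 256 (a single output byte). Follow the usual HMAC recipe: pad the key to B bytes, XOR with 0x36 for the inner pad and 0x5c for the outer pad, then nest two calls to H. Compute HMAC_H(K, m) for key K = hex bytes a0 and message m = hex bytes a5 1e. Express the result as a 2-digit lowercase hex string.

c1

Key hex bytes a0 is 1 byte ≤ B = 7; zero-pad to 7 bytes: K' = a0 00 00 00 00 00 00.
K' ⊕ ipad = 96 36 36 36 36 36 36.  K' ⊕ opad = fc 5c 5c 5c 5c 5c 5c.
Inner input = (K'⊕ipad) ∥ m = 96 36 36 36 36 36 36 ∥ a5 1e.
Inner hash: sum = 150+54+54+54+54+54+54+165+30 = 669; mod 256 = 157 → 9d.
Outer input = (K'⊕opad) ∥ inner = fc 5c 5c 5c 5c 5c 5c ∥ 9d.
Outer hash (tag): sum = 252+92+92+92+92+92+92+157 = 961; mod 256 = 193 → c1.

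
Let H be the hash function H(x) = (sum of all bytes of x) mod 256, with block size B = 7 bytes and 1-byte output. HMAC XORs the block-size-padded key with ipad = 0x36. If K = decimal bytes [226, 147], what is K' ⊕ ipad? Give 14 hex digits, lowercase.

d4a53636363636

Key decimal bytes [226, 147] = e2 93 is 2 bytes ≤ B = 7; zero-pad to 7 bytes: K' = e2 93 00 00 00 00 00.
XOR each byte with 0x36: e2⊕36=d4, 93⊕36=a5, 00⊕36=36, 00⊕36=36, 00⊕36=36, 00⊕36=36, 00⊕36=36.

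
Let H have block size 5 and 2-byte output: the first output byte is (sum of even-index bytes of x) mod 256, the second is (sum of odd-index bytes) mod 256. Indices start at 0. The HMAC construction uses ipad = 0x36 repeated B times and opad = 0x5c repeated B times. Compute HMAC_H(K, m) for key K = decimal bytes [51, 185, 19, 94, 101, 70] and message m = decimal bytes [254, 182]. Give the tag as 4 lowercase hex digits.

Key decimal bytes [51, 185, 19, 94, 101, 70] = 33 b9 13 5e 65 46 is 6 bytes > B = 5, so hash it first: H(key) = ab 5d, then zero-pad to 5 bytes: K' = ab 5d 00 00 00.
K' ⊕ ipad = 9d 6b 36 36 36.  K' ⊕ opad = f7 01 5c 5c 5c.
Inner input = (K'⊕ipad) ∥ m = 9d 6b 36 36 36 ∥ fe b6.
Inner hash: even-index sum = 447 mod 256 = 191; odd-index sum = 415 mod 256 = 159 → bf 9f.
Outer input = (K'⊕opad) ∥ inner = f7 01 5c 5c 5c ∥ bf 9f.
Outer hash (tag): even-index sum = 590 mod 256 = 78; odd-index sum = 284 mod 256 = 28 → 4e 1c.

4e1c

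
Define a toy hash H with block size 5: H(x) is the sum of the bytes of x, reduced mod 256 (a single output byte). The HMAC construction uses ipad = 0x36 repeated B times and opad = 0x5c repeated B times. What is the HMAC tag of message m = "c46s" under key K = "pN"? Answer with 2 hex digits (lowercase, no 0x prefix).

f2

Key "pN" = 70 4e is 2 bytes ≤ B = 5; zero-pad to 5 bytes: K' = 70 4e 00 00 00.
K' ⊕ ipad = 46 78 36 36 36.  K' ⊕ opad = 2c 12 5c 5c 5c.
Inner input = (K'⊕ipad) ∥ m = 46 78 36 36 36 ∥ 63 34 36 73.
Inner hash: sum = 70+120+54+54+54+99+52+54+115 = 672; mod 256 = 160 → a0.
Outer input = (K'⊕opad) ∥ inner = 2c 12 5c 5c 5c ∥ a0.
Outer hash (tag): sum = 44+18+92+92+92+160 = 498; mod 256 = 242 → f2.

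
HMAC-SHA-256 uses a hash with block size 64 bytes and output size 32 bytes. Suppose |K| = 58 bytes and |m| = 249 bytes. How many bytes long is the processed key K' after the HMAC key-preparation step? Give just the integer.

64

Key is 58 ≤ 64 bytes, zero-padded: |K'| = 64.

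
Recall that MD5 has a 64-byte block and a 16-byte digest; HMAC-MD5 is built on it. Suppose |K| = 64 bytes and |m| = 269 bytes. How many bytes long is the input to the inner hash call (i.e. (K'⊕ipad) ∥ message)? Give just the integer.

Key is 64 ≤ 64 bytes, zero-padded: |K'| = 64.
Inner input = (K'⊕ipad) ∥ m → 64 + 269 = 333 bytes.

333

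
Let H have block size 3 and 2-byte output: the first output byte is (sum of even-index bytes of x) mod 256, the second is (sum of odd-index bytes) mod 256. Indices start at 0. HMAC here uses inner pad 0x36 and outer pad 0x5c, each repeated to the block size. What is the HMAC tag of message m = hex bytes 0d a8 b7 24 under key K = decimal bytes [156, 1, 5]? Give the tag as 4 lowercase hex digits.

Key decimal bytes [156, 1, 5] = 9c 01 05 is exactly B = 3 bytes: K' = 9c 01 05.
K' ⊕ ipad = aa 37 33.  K' ⊕ opad = c0 5d 59.
Inner input = (K'⊕ipad) ∥ m = aa 37 33 ∥ 0d a8 b7 24.
Inner hash: even-index sum = 425 mod 256 = 169; odd-index sum = 251 mod 256 = 251 → a9 fb.
Outer input = (K'⊕opad) ∥ inner = c0 5d 59 ∥ a9 fb.
Outer hash (tag): even-index sum = 532 mod 256 = 20; odd-index sum = 262 mod 256 = 6 → 14 06.

1406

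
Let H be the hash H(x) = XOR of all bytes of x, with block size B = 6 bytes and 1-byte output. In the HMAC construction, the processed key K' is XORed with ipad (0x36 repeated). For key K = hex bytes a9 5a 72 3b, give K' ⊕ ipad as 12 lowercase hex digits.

Key hex bytes a9 5a 72 3b is 4 bytes ≤ B = 6; zero-pad to 6 bytes: K' = a9 5a 72 3b 00 00.
XOR each byte with 0x36: a9⊕36=9f, 5a⊕36=6c, 72⊕36=44, 3b⊕36=0d, 00⊕36=36, 00⊕36=36.

9f6c440d3636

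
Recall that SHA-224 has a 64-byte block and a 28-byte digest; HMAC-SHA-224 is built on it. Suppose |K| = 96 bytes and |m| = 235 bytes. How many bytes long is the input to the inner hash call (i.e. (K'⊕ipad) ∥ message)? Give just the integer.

Key is 96 > 64 bytes, so it is hashed to 28 bytes then zero-padded to 64: |K'| = 64.
Inner input = (K'⊕ipad) ∥ m → 64 + 235 = 299 bytes.

299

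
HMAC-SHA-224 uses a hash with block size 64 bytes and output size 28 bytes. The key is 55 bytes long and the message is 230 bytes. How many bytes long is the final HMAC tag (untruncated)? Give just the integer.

28

The tag is one SHA-224 digest: 28 bytes.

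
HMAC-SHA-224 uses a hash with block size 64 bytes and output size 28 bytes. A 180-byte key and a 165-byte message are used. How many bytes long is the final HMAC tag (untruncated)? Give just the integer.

The tag is one SHA-224 digest: 28 bytes.

28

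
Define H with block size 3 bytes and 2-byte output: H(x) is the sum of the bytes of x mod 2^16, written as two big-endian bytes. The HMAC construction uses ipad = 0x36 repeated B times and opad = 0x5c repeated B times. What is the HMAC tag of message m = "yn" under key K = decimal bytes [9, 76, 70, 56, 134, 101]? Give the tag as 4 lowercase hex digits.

0278

Key decimal bytes [9, 76, 70, 56, 134, 101] = 09 4c 46 38 86 65 is 6 bytes > B = 3, so hash it first: H(key) = 01 be, then zero-pad to 3 bytes: K' = 01 be 00.
K' ⊕ ipad = 37 88 36.  K' ⊕ opad = 5d e2 5c.
Inner input = (K'⊕ipad) ∥ m = 37 88 36 ∥ 79 6e.
Inner hash: sum = 55+136+54+121+110 = 476 → 01 dc.
Outer input = (K'⊕opad) ∥ inner = 5d e2 5c ∥ 01 dc.
Outer hash (tag): sum = 93+226+92+1+220 = 632 → 02 78.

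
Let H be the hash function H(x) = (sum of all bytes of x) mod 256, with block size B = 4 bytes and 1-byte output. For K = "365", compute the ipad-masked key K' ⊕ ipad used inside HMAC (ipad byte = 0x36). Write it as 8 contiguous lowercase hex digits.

05000336

Key "365" = 33 36 35 is 3 bytes ≤ B = 4; zero-pad to 4 bytes: K' = 33 36 35 00.
XOR each byte with 0x36: 33⊕36=05, 36⊕36=00, 35⊕36=03, 00⊕36=36.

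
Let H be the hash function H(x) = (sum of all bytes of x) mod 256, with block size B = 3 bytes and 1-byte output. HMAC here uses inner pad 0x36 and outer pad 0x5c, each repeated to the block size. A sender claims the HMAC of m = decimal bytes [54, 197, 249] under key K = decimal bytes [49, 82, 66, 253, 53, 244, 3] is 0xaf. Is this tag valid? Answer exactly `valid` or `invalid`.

invalid

Key decimal bytes [49, 82, 66, 253, 53, 244, 3] = 31 52 42 fd 35 f4 03 is 7 bytes > B = 3, so hash it first: H(key) = ee, then zero-pad to 3 bytes: K' = ee 00 00.
K' ⊕ ipad = d8 36 36; K' ⊕ opad = b2 5c 5c.
Inner hash: sum = 216+54+54+54+197+249 = 824; mod 256 = 56 → 38.
Outer hash (recomputed tag): sum = 178+92+92+56 = 418; mod 256 = 162 → a2.
Recomputed tag = a2; claimed = af → mismatch.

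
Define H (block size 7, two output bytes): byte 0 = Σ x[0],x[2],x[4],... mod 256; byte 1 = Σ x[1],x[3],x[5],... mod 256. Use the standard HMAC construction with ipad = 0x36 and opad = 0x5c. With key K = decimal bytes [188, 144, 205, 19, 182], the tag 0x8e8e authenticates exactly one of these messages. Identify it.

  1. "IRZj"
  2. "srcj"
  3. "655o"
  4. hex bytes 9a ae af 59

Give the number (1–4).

Key decimal bytes [188, 144, 205, 19, 182] = bc 90 cd 13 b6 is 5 bytes ≤ B = 7; zero-pad to 7 bytes: K' = bc 90 cd 13 b6 00 00.
K' ⊕ ipad = 8a a6 fb 25 80 36 36; K' ⊕ opad = e0 cc 91 4f ea 5c 5c.
m1: inner = H(8a a6 fb 25 80 36 36 49 52 5a 6a) = f7 a4; tag = H(e0 cc 91 4f ea 5c 5c f7 a4) = 5b6e
m2: inner = H(8a a6 fb 25 80 36 36 73 72 63 6a) = 17 d7; tag = H(e0 cc 91 4f ea 5c 5c 17 d7) = 8e8e ← matches
m3: inner = H(8a a6 fb 25 80 36 36 36 35 35 6f) = df 6c; tag = H(e0 cc 91 4f ea 5c 5c df 6c) = 2356
m4: inner = H(8a a6 fb 25 80 36 36 9a ae af 59) = 42 4a; tag = H(e0 cc 91 4f ea 5c 5c 42 4a) = 01b9

2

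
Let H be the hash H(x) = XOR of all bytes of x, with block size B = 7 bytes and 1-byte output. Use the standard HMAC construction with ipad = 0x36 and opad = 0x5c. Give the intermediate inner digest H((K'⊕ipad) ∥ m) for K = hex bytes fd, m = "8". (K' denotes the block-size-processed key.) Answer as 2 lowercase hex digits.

f3

Key hex bytes fd is 1 byte ≤ B = 7; zero-pad to 7 bytes: K' = fd 00 00 00 00 00 00.
K' ⊕ ipad = cb 36 36 36 36 36 36.
Inner input = cb 36 36 36 36 36 36 ∥ 38.
Inner hash: XOR cb⊕36⊕36⊕36⊕36⊕36⊕36⊕38 = f3.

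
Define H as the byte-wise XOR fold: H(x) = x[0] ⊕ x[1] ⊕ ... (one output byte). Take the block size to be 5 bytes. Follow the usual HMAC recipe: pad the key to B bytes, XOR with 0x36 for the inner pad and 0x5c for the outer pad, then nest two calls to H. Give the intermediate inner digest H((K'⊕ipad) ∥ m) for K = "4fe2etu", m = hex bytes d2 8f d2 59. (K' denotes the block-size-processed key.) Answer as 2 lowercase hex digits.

81

Key "4fe2etu" = 34 66 65 32 65 74 75 is 7 bytes > B = 5, so hash it first: H(key) = 61, then zero-pad to 5 bytes: K' = 61 00 00 00 00.
K' ⊕ ipad = 57 36 36 36 36.
Inner input = 57 36 36 36 36 ∥ d2 8f d2 59.
Inner hash: XOR 57⊕36⊕36⊕36⊕36⊕d2⊕8f⊕d2⊕59 = 81.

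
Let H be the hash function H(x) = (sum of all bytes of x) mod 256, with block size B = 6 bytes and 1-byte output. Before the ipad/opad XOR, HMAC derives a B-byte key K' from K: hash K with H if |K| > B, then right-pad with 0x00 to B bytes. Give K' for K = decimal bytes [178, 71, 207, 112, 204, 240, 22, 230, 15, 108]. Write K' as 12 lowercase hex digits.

|K| = 10 > B = 6, so first hash the key.
H(K): sum = 178+71+207+112+204+240+22+230+15+108 = 1387; mod 256 = 107 → 6b.
Zero-pad H(K) = 6b to 6 bytes: K' = 6b 00 00 00 00 00.

6b0000000000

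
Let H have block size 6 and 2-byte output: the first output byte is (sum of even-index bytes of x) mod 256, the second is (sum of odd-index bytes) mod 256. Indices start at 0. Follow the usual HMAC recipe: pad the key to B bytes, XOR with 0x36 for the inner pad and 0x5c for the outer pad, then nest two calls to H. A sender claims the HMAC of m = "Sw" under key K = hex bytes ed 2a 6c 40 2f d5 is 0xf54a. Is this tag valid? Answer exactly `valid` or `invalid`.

Key hex bytes ed 2a 6c 40 2f d5 is exactly B = 6 bytes: K' = ed 2a 6c 40 2f d5.
K' ⊕ ipad = db 1c 5a 76 19 e3; K' ⊕ opad = b1 76 30 1c 73 89.
Inner hash: even-index sum = 417 mod 256 = 161; odd-index sum = 492 mod 256 = 236 → a1 ec.
Outer hash (recomputed tag): even-index sum = 501 mod 256 = 245; odd-index sum = 519 mod 256 = 7 → f5 07.
Recomputed tag = f507; claimed = f54a → mismatch.

invalid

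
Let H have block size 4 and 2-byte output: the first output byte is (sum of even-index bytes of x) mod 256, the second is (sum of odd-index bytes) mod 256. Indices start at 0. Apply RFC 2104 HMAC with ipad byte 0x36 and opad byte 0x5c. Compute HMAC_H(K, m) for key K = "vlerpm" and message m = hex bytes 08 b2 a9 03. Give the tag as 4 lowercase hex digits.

Key "vlerpm" = 76 6c 65 72 70 6d is 6 bytes > B = 4, so hash it first: H(key) = 4b 4b, then zero-pad to 4 bytes: K' = 4b 4b 00 00.
K' ⊕ ipad = 7d 7d 36 36.  K' ⊕ opad = 17 17 5c 5c.
Inner input = (K'⊕ipad) ∥ m = 7d 7d 36 36 ∥ 08 b2 a9 03.
Inner hash: even-index sum = 356 mod 256 = 100; odd-index sum = 360 mod 256 = 104 → 64 68.
Outer input = (K'⊕opad) ∥ inner = 17 17 5c 5c ∥ 64 68.
Outer hash (tag): even-index sum = 215 mod 256 = 215; odd-index sum = 219 mod 256 = 219 → d7 db.

d7db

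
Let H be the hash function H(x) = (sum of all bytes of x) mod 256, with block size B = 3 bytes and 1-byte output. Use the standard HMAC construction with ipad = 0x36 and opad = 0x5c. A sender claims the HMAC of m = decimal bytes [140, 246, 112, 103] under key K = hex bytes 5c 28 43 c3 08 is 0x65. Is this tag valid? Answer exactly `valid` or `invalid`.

Key hex bytes 5c 28 43 c3 08 is 5 bytes > B = 3, so hash it first: H(key) = 92, then zero-pad to 3 bytes: K' = 92 00 00.
K' ⊕ ipad = a4 36 36; K' ⊕ opad = ce 5c 5c.
Inner hash: sum = 164+54+54+140+246+112+103 = 873; mod 256 = 105 → 69.
Outer hash (recomputed tag): sum = 206+92+92+105 = 495; mod 256 = 239 → ef.
Recomputed tag = ef; claimed = 65 → mismatch.

invalid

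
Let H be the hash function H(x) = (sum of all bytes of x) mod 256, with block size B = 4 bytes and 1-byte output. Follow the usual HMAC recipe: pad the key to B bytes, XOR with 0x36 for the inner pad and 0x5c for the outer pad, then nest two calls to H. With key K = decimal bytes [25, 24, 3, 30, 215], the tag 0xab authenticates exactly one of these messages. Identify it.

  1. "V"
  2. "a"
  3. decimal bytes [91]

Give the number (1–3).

2

Key decimal bytes [25, 24, 3, 30, 215] = 19 18 03 1e d7 is 5 bytes > B = 4, so hash it first: H(key) = 29, then zero-pad to 4 bytes: K' = 29 00 00 00.
K' ⊕ ipad = 1f 36 36 36; K' ⊕ opad = 75 5c 5c 5c.
m1: inner = H(1f 36 36 36 56) = 17; tag = H(75 5c 5c 5c 17) = a0
m2: inner = H(1f 36 36 36 61) = 22; tag = H(75 5c 5c 5c 22) = ab ← matches
m3: inner = H(1f 36 36 36 5b) = 1c; tag = H(75 5c 5c 5c 1c) = a5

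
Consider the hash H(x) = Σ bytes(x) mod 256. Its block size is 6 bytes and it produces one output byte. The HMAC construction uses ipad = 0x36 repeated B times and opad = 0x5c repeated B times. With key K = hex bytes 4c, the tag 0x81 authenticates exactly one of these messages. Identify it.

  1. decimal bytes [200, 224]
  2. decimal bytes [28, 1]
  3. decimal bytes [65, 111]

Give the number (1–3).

Key hex bytes 4c is 1 byte ≤ B = 6; zero-pad to 6 bytes: K' = 4c 00 00 00 00 00.
K' ⊕ ipad = 7a 36 36 36 36 36; K' ⊕ opad = 10 5c 5c 5c 5c 5c.
m1: inner = H(7a 36 36 36 36 36 c8 e0) = 30; tag = H(10 5c 5c 5c 5c 5c 30) = 0c
m2: inner = H(7a 36 36 36 36 36 1c 01) = a5; tag = H(10 5c 5c 5c 5c 5c a5) = 81 ← matches
m3: inner = H(7a 36 36 36 36 36 41 6f) = 38; tag = H(10 5c 5c 5c 5c 5c 38) = 14

2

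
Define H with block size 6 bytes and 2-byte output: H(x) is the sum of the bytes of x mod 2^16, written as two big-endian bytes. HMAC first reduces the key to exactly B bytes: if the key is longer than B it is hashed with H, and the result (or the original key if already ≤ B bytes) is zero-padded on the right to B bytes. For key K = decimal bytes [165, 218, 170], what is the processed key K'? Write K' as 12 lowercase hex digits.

a5daaa000000

Key decimal bytes [165, 218, 170] = a5 da aa is 3 bytes ≤ B = 6; zero-pad to 6 bytes: K' = a5 da aa 00 00 00.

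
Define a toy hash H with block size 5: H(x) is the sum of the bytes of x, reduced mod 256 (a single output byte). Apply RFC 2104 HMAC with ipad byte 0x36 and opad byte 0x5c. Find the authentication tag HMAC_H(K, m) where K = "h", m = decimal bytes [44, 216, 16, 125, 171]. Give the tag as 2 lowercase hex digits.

Key "h" = 68 is 1 byte ≤ B = 5; zero-pad to 5 bytes: K' = 68 00 00 00 00.
K' ⊕ ipad = 5e 36 36 36 36.  K' ⊕ opad = 34 5c 5c 5c 5c.
Inner input = (K'⊕ipad) ∥ m = 5e 36 36 36 36 ∥ 2c d8 10 7d ab.
Inner hash: sum = 94+54+54+54+54+44+216+16+125+171 = 882; mod 256 = 114 → 72.
Outer input = (K'⊕opad) ∥ inner = 34 5c 5c 5c 5c ∥ 72.
Outer hash (tag): sum = 52+92+92+92+92+114 = 534; mod 256 = 22 → 16.

16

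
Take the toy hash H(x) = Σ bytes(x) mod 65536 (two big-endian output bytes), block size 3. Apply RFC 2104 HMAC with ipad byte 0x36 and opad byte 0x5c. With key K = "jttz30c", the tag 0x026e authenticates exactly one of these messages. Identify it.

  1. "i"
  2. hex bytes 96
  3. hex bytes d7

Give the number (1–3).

3

Key "jttz30c" = 6a 74 74 7a 33 30 63 is 7 bytes > B = 3, so hash it first: H(key) = 02 92, then zero-pad to 3 bytes: K' = 02 92 00.
K' ⊕ ipad = 34 a4 36; K' ⊕ opad = 5e ce 5c.
m1: inner = H(34 a4 36 69) = 01 77; tag = H(5e ce 5c 01 77) = 0200
m2: inner = H(34 a4 36 96) = 01 a4; tag = H(5e ce 5c 01 a4) = 022d
m3: inner = H(34 a4 36 d7) = 01 e5; tag = H(5e ce 5c 01 e5) = 026e ← matches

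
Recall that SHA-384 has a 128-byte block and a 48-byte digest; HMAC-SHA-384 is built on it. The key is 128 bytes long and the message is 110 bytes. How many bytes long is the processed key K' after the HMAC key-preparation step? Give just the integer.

128

Key is 128 ≤ 128 bytes, zero-padded: |K'| = 128.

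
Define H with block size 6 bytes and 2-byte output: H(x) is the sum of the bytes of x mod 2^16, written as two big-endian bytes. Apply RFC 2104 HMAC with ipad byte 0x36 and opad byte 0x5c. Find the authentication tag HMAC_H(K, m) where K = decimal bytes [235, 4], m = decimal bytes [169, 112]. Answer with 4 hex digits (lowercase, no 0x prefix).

Key decimal bytes [235, 4] = eb 04 is 2 bytes ≤ B = 6; zero-pad to 6 bytes: K' = eb 04 00 00 00 00.
K' ⊕ ipad = dd 32 36 36 36 36.  K' ⊕ opad = b7 58 5c 5c 5c 5c.
Inner input = (K'⊕ipad) ∥ m = dd 32 36 36 36 36 ∥ a9 70.
Inner hash: sum = 221+50+54+54+54+54+169+112 = 768 → 03 00.
Outer input = (K'⊕opad) ∥ inner = b7 58 5c 5c 5c 5c ∥ 03 00.
Outer hash (tag): sum = 183+88+92+92+92+92+3+0 = 642 → 02 82.

0282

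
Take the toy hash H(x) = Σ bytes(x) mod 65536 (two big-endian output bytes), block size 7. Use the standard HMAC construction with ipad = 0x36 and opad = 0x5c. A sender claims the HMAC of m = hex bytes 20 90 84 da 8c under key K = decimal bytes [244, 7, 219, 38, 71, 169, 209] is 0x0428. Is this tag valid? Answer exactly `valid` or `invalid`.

valid

Key decimal bytes [244, 7, 219, 38, 71, 169, 209] = f4 07 db 26 47 a9 d1 is exactly B = 7 bytes: K' = f4 07 db 26 47 a9 d1.
K' ⊕ ipad = c2 31 ed 10 71 9f e7; K' ⊕ opad = a8 5b 87 7a 1b f5 8d.
Inner hash: sum = 194+49+237+16+113+159+231+32+144+132+218+140 = 1665 → 06 81.
Outer hash (recomputed tag): sum = 168+91+135+122+27+245+141+6+129 = 1064 → 04 28.
Recomputed tag = 0428; claimed = 0428 → match.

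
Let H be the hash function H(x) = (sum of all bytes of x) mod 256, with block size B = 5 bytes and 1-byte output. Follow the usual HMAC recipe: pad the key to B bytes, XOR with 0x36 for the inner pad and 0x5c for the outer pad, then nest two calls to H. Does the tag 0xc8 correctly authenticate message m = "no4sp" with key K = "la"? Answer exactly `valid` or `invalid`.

valid

Key "la" = 6c 61 is 2 bytes ≤ B = 5; zero-pad to 5 bytes: K' = 6c 61 00 00 00.
K' ⊕ ipad = 5a 57 36 36 36; K' ⊕ opad = 30 3d 5c 5c 5c.
Inner hash: sum = 90+87+54+54+54+110+111+52+115+112 = 839; mod 256 = 71 → 47.
Outer hash (recomputed tag): sum = 48+61+92+92+92+71 = 456; mod 256 = 200 → c8.
Recomputed tag = c8; claimed = c8 → match.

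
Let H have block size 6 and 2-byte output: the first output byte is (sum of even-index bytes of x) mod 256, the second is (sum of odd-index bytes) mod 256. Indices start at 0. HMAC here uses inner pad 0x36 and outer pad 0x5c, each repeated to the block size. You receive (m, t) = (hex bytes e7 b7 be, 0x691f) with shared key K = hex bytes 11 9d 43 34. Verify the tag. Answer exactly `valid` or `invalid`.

Key hex bytes 11 9d 43 34 is 4 bytes ≤ B = 6; zero-pad to 6 bytes: K' = 11 9d 43 34 00 00.
K' ⊕ ipad = 27 ab 75 02 36 36; K' ⊕ opad = 4d c1 1f 68 5c 5c.
Inner hash: even-index sum = 631 mod 256 = 119; odd-index sum = 410 mod 256 = 154 → 77 9a.
Outer hash (recomputed tag): even-index sum = 319 mod 256 = 63; odd-index sum = 543 mod 256 = 31 → 3f 1f.
Recomputed tag = 3f1f; claimed = 691f → mismatch.

invalid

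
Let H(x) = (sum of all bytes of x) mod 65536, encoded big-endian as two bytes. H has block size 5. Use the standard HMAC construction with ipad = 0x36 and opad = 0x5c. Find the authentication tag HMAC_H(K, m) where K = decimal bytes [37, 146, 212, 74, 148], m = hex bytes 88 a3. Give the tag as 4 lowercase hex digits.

0392

Key decimal bytes [37, 146, 212, 74, 148] = 25 92 d4 4a 94 is exactly B = 5 bytes: K' = 25 92 d4 4a 94.
K' ⊕ ipad = 13 a4 e2 7c a2.  K' ⊕ opad = 79 ce 88 16 c8.
Inner input = (K'⊕ipad) ∥ m = 13 a4 e2 7c a2 ∥ 88 a3.
Inner hash: sum = 19+164+226+124+162+136+163 = 994 → 03 e2.
Outer input = (K'⊕opad) ∥ inner = 79 ce 88 16 c8 ∥ 03 e2.
Outer hash (tag): sum = 121+206+136+22+200+3+226 = 914 → 03 92.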